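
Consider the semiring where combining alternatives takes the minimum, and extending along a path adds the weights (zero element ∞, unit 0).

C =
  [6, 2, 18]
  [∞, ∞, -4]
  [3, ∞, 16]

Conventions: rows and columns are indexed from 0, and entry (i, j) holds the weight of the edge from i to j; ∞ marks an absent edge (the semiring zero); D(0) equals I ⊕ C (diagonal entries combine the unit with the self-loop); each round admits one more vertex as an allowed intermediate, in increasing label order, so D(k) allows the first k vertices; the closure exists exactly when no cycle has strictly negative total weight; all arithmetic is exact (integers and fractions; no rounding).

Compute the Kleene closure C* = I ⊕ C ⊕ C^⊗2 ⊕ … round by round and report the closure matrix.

D(0):
  [0, 2, 18]
  [∞, 0, -4]
  [3, ∞, 0]
D(1):
  [0, 2, 18]
  [∞, 0, -4]
  [3, 5, 0]
D(2):
  [0, 2, -2]
  [∞, 0, -4]
  [3, 5, 0]
D(3):
  [0, 2, -2]
  [-1, 0, -4]
  [3, 5, 0]
Answer: C* = [[0, 2, -2], [-1, 0, -4], [3, 5, 0]]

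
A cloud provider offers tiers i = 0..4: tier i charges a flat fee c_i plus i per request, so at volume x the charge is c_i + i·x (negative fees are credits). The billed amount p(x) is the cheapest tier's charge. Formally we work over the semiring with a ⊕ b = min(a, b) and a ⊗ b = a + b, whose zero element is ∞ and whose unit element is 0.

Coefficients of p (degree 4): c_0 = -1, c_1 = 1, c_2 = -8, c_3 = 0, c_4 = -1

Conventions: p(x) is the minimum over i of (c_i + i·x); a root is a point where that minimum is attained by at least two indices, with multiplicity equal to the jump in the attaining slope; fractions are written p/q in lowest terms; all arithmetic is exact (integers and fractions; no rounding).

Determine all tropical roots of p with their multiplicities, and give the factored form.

hull edge (i=0, c=-1) to (i=2, c=-8): slope -7/2, span 2
hull edge (i=2, c=-8) to (i=4, c=-1): slope 7/2, span 2
Factored form: p(x) = -1 ⊗ (x ⊕ (-7/2)) ⊗ (x ⊕ (-7/2)) ⊗ (x ⊕ 7/2) ⊗ (x ⊕ 7/2)
Answer: roots = -7/2 (mult 2), 7/2 (mult 2)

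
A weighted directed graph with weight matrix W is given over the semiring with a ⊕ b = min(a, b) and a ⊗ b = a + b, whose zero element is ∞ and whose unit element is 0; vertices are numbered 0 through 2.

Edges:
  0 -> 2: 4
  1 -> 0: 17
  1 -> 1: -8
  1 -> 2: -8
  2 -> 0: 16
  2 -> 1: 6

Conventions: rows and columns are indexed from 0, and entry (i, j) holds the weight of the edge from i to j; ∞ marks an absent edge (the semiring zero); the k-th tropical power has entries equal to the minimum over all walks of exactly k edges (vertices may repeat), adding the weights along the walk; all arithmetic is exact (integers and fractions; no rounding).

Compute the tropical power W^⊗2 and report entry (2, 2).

W^⊗2:
  [20, 10, ∞]
  [8, -16, -16]
  [23, -2, -2]
Key observation: the optimum is the walk 2->1->2, with weight 6 + (-8) = -2.
Optimal value attained by: walk 2->1->2.
Answer: (W^⊗2)[2][2] = -2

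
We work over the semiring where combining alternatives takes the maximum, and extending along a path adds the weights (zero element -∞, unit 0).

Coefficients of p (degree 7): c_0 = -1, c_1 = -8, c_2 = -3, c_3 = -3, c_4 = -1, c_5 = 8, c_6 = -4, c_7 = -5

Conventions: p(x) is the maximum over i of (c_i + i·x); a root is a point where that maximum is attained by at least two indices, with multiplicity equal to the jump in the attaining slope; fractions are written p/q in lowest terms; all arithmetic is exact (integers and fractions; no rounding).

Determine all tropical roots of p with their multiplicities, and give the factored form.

hull edge (i=0, c=-1) to (i=5, c=8): slope 9/5, span 5
hull edge (i=5, c=8) to (i=7, c=-5): slope -13/2, span 2
Factored form: p(x) = -5 ⊗ (x ⊕ (-9/5)) ⊗ (x ⊕ (-9/5)) ⊗ (x ⊕ (-9/5)) ⊗ (x ⊕ (-9/5)) ⊗ (x ⊕ (-9/5)) ⊗ (x ⊕ 13/2) ⊗ (x ⊕ 13/2)
Answer: roots = -9/5 (mult 5), 13/2 (mult 2)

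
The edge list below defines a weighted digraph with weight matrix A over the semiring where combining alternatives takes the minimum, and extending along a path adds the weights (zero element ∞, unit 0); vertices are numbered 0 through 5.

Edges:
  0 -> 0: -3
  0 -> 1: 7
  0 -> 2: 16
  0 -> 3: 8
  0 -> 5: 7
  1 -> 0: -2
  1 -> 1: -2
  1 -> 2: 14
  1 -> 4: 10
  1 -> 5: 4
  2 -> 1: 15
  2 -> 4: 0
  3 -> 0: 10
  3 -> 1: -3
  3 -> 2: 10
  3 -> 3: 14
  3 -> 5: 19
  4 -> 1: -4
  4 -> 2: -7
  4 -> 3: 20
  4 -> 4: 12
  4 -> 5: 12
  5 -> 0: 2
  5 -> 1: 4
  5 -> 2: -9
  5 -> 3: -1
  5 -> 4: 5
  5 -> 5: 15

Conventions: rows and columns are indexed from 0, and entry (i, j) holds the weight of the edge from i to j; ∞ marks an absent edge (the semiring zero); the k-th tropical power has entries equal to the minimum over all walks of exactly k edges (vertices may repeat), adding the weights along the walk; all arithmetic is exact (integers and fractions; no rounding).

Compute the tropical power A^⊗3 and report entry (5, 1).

A^⊗2:
  [-6, 4, -2, 5, 12, 4]
  [-5, -4, -5, 3, 8, 2]
  [13, -4, -7, 20, 12, 12]
  [-5, -5, 10, 18, 7, 1]
  [-6, -6, 3, 11, -7, 0]
  [-1, -4, -2, 10, -9, 8]
A^⊗3:
  [-9, 1, -5, 2, -2, 1]
  [-8, -6, -7, 1, -5, 0]
  [-6, -6, 3, 11, -7, 0]
  [-8, -7, -8, 0, 5, -1]
  [-9, -11, -14, -1, 3, -2]
  [-6, -13, -16, 7, -2, 0]
Key observation: the optimum is the walk 5->2->4->1, with weight (-9) + 0 + (-4) = -13.
Optimal value attained by: walk 5->2->4->1.
Answer: (A^⊗3)[5][1] = -13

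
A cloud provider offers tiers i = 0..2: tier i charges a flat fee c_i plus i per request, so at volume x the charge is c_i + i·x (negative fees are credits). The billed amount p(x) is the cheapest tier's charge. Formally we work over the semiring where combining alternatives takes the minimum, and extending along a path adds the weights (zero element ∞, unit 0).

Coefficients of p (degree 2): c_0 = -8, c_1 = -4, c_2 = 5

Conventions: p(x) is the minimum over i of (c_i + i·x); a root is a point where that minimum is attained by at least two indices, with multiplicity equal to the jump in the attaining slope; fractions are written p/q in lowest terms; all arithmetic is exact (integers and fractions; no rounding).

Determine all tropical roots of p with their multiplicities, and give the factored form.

hull edge (i=0, c=-8) to (i=1, c=-4): slope 4, span 1
hull edge (i=1, c=-4) to (i=2, c=5): slope 9, span 1
Factored form: p(x) = 5 ⊗ (x ⊕ (-9)) ⊗ (x ⊕ (-4))
Answer: roots = -9 (mult 1), -4 (mult 1)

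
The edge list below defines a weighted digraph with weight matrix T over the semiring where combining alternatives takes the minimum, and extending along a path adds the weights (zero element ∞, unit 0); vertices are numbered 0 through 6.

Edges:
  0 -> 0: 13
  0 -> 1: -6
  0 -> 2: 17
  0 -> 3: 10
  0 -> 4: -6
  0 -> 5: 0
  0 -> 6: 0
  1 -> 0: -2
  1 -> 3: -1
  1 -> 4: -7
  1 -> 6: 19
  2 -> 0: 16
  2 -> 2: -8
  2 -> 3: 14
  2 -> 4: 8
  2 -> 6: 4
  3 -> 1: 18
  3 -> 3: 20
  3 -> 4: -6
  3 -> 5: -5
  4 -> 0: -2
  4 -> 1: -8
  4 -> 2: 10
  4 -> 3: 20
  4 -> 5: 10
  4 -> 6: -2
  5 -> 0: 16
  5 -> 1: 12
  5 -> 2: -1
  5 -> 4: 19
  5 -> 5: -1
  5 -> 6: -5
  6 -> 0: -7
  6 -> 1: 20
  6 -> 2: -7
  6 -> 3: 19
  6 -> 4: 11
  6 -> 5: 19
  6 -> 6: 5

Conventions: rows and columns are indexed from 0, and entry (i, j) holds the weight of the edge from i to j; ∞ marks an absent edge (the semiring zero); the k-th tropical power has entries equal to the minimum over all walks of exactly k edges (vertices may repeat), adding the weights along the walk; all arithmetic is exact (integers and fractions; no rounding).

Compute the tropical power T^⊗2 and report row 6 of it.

T^⊗2:
  [-8, -14, -7, -7, -13, -1, -8]
  [-9, -15, 3, 8, -8, -6, -9]
  [-3, 0, -16, 6, 0, 9, -4]
  [-8, -14, -6, 14, 11, -6, -10]
  [-10, -8, -9, -9, -15, -2, -2]
  [-12, 10, -12, 11, 5, -2, -6]
  [-2, -13, -15, 3, -13, -7, -7]
Answer: row 6 of T^⊗2 = [-2, -13, -15, 3, -13, -7, -7]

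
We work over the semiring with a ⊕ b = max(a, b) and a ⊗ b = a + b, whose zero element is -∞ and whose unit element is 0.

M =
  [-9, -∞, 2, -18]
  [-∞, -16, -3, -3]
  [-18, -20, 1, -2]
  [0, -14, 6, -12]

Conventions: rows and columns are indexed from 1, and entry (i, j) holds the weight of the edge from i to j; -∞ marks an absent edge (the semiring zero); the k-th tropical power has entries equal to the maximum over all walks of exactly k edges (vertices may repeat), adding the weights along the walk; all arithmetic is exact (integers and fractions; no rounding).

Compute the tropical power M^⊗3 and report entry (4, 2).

M^⊗2:
  [-16, -18, 3, 0]
  [-3, -17, 3, -5]
  [-2, -16, 4, -1]
  [-9, -14, 7, 4]
M^⊗3:
  [0, -14, 6, 1]
  [-5, -17, 4, 1]
  [-1, -15, 5, 2]
  [4, -10, 10, 5]
Key observation: the optimum is the walk 4->3->4->2, with weight 6 + (-2) + (-14) = -10.
Optimal value attained by: walk 4->3->4->2.
Answer: (M^⊗3)[4][2] = -10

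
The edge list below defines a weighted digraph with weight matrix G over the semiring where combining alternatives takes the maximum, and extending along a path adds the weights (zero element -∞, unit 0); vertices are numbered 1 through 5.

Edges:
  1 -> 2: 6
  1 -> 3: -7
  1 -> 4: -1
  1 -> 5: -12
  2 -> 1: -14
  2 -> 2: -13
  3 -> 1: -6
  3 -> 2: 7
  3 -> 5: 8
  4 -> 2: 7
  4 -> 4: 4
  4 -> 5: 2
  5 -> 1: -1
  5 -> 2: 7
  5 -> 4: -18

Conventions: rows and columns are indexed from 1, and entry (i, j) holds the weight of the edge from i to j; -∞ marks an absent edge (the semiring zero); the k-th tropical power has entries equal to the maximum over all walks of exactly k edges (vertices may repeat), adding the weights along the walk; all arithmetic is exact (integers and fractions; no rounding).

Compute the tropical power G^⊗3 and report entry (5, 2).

G^⊗2:
  [-8, 6, -∞, 3, 1]
  [-27, -8, -21, -15, -26]
  [7, 15, -13, -7, -18]
  [1, 11, -∞, 8, 6]
  [-7, 5, -8, -2, -13]
G^⊗3:
  [0, 10, -15, 7, 5]
  [-22, -8, -34, -11, -13]
  [1, 13, 0, 6, -5]
  [5, 15, -6, 12, 10]
  [-9, 5, -14, 2, 0]
Key observation: the optimum is the walk 5->1->4->2, with weight (-1) + (-1) + 7 = 5.
Optimal value attained by: walk 5->1->4->2.
Answer: (G^⊗3)[5][2] = 5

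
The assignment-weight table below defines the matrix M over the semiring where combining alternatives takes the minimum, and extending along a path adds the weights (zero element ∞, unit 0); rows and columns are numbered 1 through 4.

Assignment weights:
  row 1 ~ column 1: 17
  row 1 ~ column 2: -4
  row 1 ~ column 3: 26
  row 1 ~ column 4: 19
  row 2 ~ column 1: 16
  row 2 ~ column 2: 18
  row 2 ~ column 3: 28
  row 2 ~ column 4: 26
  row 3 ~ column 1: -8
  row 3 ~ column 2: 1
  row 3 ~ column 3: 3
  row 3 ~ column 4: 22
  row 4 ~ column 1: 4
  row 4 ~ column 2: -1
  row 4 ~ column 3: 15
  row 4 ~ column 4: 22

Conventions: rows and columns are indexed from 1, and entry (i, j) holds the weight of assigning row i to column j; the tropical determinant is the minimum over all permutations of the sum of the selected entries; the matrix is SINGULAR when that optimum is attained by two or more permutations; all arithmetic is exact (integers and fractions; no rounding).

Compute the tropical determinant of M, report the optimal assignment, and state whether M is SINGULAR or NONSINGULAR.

σ = (1, 2, 3, 4): 17 + 18 + 3 + 22 = 60
σ = (1, 2, 4, 3): 17 + 18 + 22 + 15 = 72
σ = (1, 3, 2, 4): 17 + 28 + 1 + 22 = 68
σ = (1, 3, 4, 2): 17 + 28 + 22 + (-1) = 66
σ = (1, 4, 2, 3): 17 + 26 + 1 + 15 = 59
σ = (1, 4, 3, 2): 17 + 26 + 3 + (-1) = 45
σ = (2, 1, 3, 4): (-4) + 16 + 3 + 22 = 37
σ = (2, 1, 4, 3): (-4) + 16 + 22 + 15 = 49
σ = (2, 3, 1, 4): (-4) + 28 + (-8) + 22 = 38
σ = (2, 3, 4, 1): (-4) + 28 + 22 + 4 = 50
σ = (2, 4, 1, 3): (-4) + 26 + (-8) + 15 = 29
σ = (2, 4, 3, 1): (-4) + 26 + 3 + 4 = 29
σ = (3, 1, 2, 4): 26 + 16 + 1 + 22 = 65
σ = (3, 1, 4, 2): 26 + 16 + 22 + (-1) = 63
σ = (3, 2, 1, 4): 26 + 18 + (-8) + 22 = 58
σ = (3, 2, 4, 1): 26 + 18 + 22 + 4 = 70
σ = (3, 4, 1, 2): 26 + 26 + (-8) + (-1) = 43
σ = (3, 4, 2, 1): 26 + 26 + 1 + 4 = 57
σ = (4, 1, 2, 3): 19 + 16 + 1 + 15 = 51
σ = (4, 1, 3, 2): 19 + 16 + 3 + (-1) = 37
σ = (4, 2, 1, 3): 19 + 18 + (-8) + 15 = 44
σ = (4, 2, 3, 1): 19 + 18 + 3 + 4 = 44
σ = (4, 3, 1, 2): 19 + 28 + (-8) + (-1) = 38
σ = (4, 3, 2, 1): 19 + 28 + 1 + 4 = 52
Optimal value attained by: σ = (2, 4, 1, 3).
Answer: det⊕(M) = 29; verdict: SINGULAR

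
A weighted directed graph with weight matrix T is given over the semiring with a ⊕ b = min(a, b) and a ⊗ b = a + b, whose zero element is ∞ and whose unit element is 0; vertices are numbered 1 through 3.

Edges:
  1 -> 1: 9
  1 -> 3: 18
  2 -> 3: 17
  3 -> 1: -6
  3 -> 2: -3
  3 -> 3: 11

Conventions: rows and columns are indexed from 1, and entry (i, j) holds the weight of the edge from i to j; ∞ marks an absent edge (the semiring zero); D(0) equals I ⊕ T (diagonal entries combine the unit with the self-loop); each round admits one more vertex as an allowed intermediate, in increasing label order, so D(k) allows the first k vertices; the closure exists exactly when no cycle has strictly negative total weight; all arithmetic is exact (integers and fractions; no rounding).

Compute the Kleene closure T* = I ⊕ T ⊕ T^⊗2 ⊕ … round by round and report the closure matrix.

D(0):
  [0, ∞, 18]
  [∞, 0, 17]
  [-6, -3, 0]
D(1):
  [0, ∞, 18]
  [∞, 0, 17]
  [-6, -3, 0]
D(2):
  [0, ∞, 18]
  [∞, 0, 17]
  [-6, -3, 0]
D(3):
  [0, 15, 18]
  [11, 0, 17]
  [-6, -3, 0]
Answer: T* = [[0, 15, 18], [11, 0, 17], [-6, -3, 0]]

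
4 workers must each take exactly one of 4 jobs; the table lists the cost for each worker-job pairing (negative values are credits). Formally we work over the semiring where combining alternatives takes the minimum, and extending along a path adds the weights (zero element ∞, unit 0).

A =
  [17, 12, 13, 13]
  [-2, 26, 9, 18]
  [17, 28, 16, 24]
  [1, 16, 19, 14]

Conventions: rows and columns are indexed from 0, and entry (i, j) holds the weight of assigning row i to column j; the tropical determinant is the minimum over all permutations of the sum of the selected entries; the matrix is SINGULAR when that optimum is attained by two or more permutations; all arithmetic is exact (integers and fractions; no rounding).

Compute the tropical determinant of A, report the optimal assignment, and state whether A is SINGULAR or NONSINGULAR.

σ = (0, 1, 2, 3): 17 + 26 + 16 + 14 = 73
σ = (0, 1, 3, 2): 17 + 26 + 24 + 19 = 86
σ = (0, 2, 1, 3): 17 + 9 + 28 + 14 = 68
σ = (0, 2, 3, 1): 17 + 9 + 24 + 16 = 66
σ = (0, 3, 1, 2): 17 + 18 + 28 + 19 = 82
σ = (0, 3, 2, 1): 17 + 18 + 16 + 16 = 67
σ = (1, 0, 2, 3): 12 + (-2) + 16 + 14 = 40
σ = (1, 0, 3, 2): 12 + (-2) + 24 + 19 = 53
σ = (1, 2, 0, 3): 12 + 9 + 17 + 14 = 52
σ = (1, 2, 3, 0): 12 + 9 + 24 + 1 = 46
σ = (1, 3, 0, 2): 12 + 18 + 17 + 19 = 66
σ = (1, 3, 2, 0): 12 + 18 + 16 + 1 = 47
σ = (2, 0, 1, 3): 13 + (-2) + 28 + 14 = 53
σ = (2, 0, 3, 1): 13 + (-2) + 24 + 16 = 51
σ = (2, 1, 0, 3): 13 + 26 + 17 + 14 = 70
σ = (2, 1, 3, 0): 13 + 26 + 24 + 1 = 64
σ = (2, 3, 0, 1): 13 + 18 + 17 + 16 = 64
σ = (2, 3, 1, 0): 13 + 18 + 28 + 1 = 60
σ = (3, 0, 1, 2): 13 + (-2) + 28 + 19 = 58
σ = (3, 0, 2, 1): 13 + (-2) + 16 + 16 = 43
σ = (3, 1, 0, 2): 13 + 26 + 17 + 19 = 75
σ = (3, 1, 2, 0): 13 + 26 + 16 + 1 = 56
σ = (3, 2, 0, 1): 13 + 9 + 17 + 16 = 55
σ = (3, 2, 1, 0): 13 + 9 + 28 + 1 = 51
Optimal value attained by: σ = (1, 0, 2, 3).
Answer: det⊕(A) = 40; verdict: NONSINGULAR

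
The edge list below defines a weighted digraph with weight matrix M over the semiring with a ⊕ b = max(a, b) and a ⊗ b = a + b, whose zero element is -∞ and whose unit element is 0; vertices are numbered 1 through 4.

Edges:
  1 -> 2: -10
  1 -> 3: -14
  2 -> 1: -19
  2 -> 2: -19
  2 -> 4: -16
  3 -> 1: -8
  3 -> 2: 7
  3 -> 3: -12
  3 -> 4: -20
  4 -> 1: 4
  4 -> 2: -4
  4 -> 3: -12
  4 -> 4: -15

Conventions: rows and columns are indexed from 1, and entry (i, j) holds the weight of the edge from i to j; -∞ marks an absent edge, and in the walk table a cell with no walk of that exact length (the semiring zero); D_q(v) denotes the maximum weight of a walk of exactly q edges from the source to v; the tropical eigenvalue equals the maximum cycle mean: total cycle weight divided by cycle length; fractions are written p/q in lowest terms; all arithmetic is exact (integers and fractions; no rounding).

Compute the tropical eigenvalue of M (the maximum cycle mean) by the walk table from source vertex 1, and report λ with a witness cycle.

q=0: [0, -∞, -∞, -∞]
q=1: [-∞, -10, -14, -∞]
q=2: [-22, -7, -26, -26]
q=3: [-22, -19, -36, -23]
q=4: [-19, -27, -35, -35]
Optimal cycle mean attained by: cycle 1->3->2->4->1, total (-14) + 7 + (-16) + 4, length 4.
Answer: λ = -19/4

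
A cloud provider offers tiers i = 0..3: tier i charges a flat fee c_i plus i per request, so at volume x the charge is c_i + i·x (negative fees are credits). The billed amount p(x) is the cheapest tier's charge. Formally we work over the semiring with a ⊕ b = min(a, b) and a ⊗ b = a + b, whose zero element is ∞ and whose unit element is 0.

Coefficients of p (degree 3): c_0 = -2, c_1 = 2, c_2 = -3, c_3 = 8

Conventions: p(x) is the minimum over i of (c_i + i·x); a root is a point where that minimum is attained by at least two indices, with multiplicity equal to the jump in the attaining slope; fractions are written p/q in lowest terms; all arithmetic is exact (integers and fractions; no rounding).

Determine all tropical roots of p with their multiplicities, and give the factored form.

hull edge (i=0, c=-2) to (i=2, c=-3): slope -1/2, span 2
hull edge (i=2, c=-3) to (i=3, c=8): slope 11, span 1
Factored form: p(x) = 8 ⊗ (x ⊕ (-11)) ⊗ (x ⊕ 1/2) ⊗ (x ⊕ 1/2)
Answer: roots = -11 (mult 1), 1/2 (mult 2)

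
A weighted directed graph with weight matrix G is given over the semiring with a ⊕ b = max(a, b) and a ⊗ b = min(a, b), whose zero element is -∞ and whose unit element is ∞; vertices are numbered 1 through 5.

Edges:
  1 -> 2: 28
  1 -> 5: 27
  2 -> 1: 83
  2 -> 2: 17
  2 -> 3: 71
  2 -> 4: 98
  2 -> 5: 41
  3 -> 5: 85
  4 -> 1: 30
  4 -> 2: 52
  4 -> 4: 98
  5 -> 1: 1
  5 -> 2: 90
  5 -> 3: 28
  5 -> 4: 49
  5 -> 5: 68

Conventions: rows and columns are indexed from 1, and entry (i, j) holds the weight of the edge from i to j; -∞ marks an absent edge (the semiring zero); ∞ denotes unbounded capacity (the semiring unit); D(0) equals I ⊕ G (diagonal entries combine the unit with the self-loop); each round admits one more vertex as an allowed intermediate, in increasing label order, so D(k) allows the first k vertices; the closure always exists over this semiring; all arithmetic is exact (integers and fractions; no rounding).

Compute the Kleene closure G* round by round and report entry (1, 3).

D(0):
  [∞, 28, -∞, -∞, 27]
  [83, ∞, 71, 98, 41]
  [-∞, -∞, ∞, -∞, 85]
  [30, 52, -∞, ∞, -∞]
  [1, 90, 28, 49, ∞]
D(1):
  [∞, 28, -∞, -∞, 27]
  [83, ∞, 71, 98, 41]
  [-∞, -∞, ∞, -∞, 85]
  [30, 52, -∞, ∞, 27]
  [1, 90, 28, 49, ∞]
D(2):
  [∞, 28, 28, 28, 28]
  [83, ∞, 71, 98, 41]
  [-∞, -∞, ∞, -∞, 85]
  [52, 52, 52, ∞, 41]
  [83, 90, 71, 90, ∞]
D(3):
  [∞, 28, 28, 28, 28]
  [83, ∞, 71, 98, 71]
  [-∞, -∞, ∞, -∞, 85]
  [52, 52, 52, ∞, 52]
  [83, 90, 71, 90, ∞]
D(4):
  [∞, 28, 28, 28, 28]
  [83, ∞, 71, 98, 71]
  [-∞, -∞, ∞, -∞, 85]
  [52, 52, 52, ∞, 52]
  [83, 90, 71, 90, ∞]
D(5):
  [∞, 28, 28, 28, 28]
  [83, ∞, 71, 98, 71]
  [83, 85, ∞, 85, 85]
  [52, 52, 52, ∞, 52]
  [83, 90, 71, 90, ∞]
Answer: G*[1][3] = 28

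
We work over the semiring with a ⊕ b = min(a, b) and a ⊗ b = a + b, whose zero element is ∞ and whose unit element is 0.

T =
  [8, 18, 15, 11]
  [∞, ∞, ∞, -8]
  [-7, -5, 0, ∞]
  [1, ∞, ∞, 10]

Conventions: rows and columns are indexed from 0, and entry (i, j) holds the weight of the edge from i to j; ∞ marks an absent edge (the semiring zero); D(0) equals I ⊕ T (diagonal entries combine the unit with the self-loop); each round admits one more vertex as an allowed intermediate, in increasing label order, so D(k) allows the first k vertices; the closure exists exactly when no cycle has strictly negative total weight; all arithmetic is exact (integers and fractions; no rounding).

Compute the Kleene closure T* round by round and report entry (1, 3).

D(0):
  [0, 18, 15, 11]
  [∞, 0, ∞, -8]
  [-7, -5, 0, ∞]
  [1, ∞, ∞, 0]
D(1):
  [0, 18, 15, 11]
  [∞, 0, ∞, -8]
  [-7, -5, 0, 4]
  [1, 19, 16, 0]
D(2):
  [0, 18, 15, 10]
  [∞, 0, ∞, -8]
  [-7, -5, 0, -13]
  [1, 19, 16, 0]
D(3):
  [0, 10, 15, 2]
  [∞, 0, ∞, -8]
  [-7, -5, 0, -13]
  [1, 11, 16, 0]
D(4):
  [0, 10, 15, 2]
  [-7, 0, 8, -8]
  [-12, -5, 0, -13]
  [1, 11, 16, 0]
Answer: T*[1][3] = -8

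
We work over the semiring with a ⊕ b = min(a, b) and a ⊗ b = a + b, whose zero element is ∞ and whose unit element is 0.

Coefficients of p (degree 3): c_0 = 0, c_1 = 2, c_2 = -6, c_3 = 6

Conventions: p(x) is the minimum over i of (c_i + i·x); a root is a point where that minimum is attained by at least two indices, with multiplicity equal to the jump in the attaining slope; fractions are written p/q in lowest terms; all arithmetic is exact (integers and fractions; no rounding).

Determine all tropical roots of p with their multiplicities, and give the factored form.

hull edge (i=0, c=0) to (i=2, c=-6): slope -3, span 2
hull edge (i=2, c=-6) to (i=3, c=6): slope 12, span 1
Factored form: p(x) = 6 ⊗ (x ⊕ (-12)) ⊗ (x ⊕ 3) ⊗ (x ⊕ 3)
Answer: roots = -12 (mult 1), 3 (mult 2)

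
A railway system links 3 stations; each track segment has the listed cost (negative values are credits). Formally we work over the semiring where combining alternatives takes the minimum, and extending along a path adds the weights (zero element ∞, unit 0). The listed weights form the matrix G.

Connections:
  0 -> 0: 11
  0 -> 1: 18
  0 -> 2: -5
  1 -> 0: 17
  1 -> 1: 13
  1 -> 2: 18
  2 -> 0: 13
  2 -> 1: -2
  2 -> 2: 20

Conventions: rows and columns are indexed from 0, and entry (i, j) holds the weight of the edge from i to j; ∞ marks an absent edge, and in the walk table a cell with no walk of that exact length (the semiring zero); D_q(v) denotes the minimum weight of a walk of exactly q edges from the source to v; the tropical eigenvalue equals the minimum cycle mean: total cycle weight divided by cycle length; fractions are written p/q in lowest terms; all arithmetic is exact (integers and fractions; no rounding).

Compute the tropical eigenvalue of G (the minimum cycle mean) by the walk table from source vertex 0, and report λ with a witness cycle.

q=0: [0, ∞, ∞]
q=1: [11, 18, -5]
q=2: [8, -7, 6]
q=3: [10, 4, 3]
Optimal cycle mean attained by: cycle 0->2->1->0, total (-5) + (-2) + 17, length 3.
Answer: λ = 10/3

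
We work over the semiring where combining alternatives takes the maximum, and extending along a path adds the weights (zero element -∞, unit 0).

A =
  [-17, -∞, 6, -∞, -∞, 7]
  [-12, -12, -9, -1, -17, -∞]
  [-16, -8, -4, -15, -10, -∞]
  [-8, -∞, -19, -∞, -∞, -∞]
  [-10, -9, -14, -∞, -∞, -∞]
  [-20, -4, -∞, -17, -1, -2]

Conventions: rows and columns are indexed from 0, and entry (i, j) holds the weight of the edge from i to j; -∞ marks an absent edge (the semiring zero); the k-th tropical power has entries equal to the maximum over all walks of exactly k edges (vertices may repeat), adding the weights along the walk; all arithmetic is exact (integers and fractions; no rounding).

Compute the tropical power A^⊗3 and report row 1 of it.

A^⊗2:
  [-10, 3, 2, -9, 6, 5]
  [-9, -17, -6, -13, -19, -5]
  [-20, -12, -8, -9, -14, -9]
  [-25, -27, -2, -34, -29, -1]
  [-21, -21, -4, -10, -24, -3]
  [-11, -6, -13, -5, -3, -4]
A^⊗3:
  [-4, 1, -2, 2, 4, 3]
  [-21, -9, -3, -18, -6, -2]
  [-17, -13, -12, -13, -10, -11]
  [-18, -5, -6, -17, -2, -3]
  [-18, -7, -8, -19, -4, -5]
  [-13, -8, -5, -7, -5, -4]
Answer: row 1 of A^⊗3 = [-21, -9, -3, -18, -6, -2]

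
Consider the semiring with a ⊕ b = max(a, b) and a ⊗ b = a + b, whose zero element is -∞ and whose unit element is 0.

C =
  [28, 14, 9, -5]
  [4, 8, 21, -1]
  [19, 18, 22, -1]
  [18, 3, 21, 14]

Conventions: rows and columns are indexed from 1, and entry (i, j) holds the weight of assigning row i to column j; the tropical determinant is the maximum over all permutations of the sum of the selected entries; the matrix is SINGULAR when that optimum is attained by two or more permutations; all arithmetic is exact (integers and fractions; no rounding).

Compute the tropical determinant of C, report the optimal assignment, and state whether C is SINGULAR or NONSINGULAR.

σ = (1, 2, 3, 4): 28 + 8 + 22 + 14 = 72
σ = (1, 2, 4, 3): 28 + 8 + (-1) + 21 = 56
σ = (1, 3, 2, 4): 28 + 21 + 18 + 14 = 81
σ = (1, 3, 4, 2): 28 + 21 + (-1) + 3 = 51
σ = (1, 4, 2, 3): 28 + (-1) + 18 + 21 = 66
σ = (1, 4, 3, 2): 28 + (-1) + 22 + 3 = 52
σ = (2, 1, 3, 4): 14 + 4 + 22 + 14 = 54
σ = (2, 1, 4, 3): 14 + 4 + (-1) + 21 = 38
σ = (2, 3, 1, 4): 14 + 21 + 19 + 14 = 68
σ = (2, 3, 4, 1): 14 + 21 + (-1) + 18 = 52
σ = (2, 4, 1, 3): 14 + (-1) + 19 + 21 = 53
σ = (2, 4, 3, 1): 14 + (-1) + 22 + 18 = 53
σ = (3, 1, 2, 4): 9 + 4 + 18 + 14 = 45
σ = (3, 1, 4, 2): 9 + 4 + (-1) + 3 = 15
σ = (3, 2, 1, 4): 9 + 8 + 19 + 14 = 50
σ = (3, 2, 4, 1): 9 + 8 + (-1) + 18 = 34
σ = (3, 4, 1, 2): 9 + (-1) + 19 + 3 = 30
σ = (3, 4, 2, 1): 9 + (-1) + 18 + 18 = 44
σ = (4, 1, 2, 3): (-5) + 4 + 18 + 21 = 38
σ = (4, 1, 3, 2): (-5) + 4 + 22 + 3 = 24
σ = (4, 2, 1, 3): (-5) + 8 + 19 + 21 = 43
σ = (4, 2, 3, 1): (-5) + 8 + 22 + 18 = 43
σ = (4, 3, 1, 2): (-5) + 21 + 19 + 3 = 38
σ = (4, 3, 2, 1): (-5) + 21 + 18 + 18 = 52
Optimal value attained by: σ = (1, 3, 2, 4).
Answer: det⊕(C) = 81; verdict: NONSINGULAR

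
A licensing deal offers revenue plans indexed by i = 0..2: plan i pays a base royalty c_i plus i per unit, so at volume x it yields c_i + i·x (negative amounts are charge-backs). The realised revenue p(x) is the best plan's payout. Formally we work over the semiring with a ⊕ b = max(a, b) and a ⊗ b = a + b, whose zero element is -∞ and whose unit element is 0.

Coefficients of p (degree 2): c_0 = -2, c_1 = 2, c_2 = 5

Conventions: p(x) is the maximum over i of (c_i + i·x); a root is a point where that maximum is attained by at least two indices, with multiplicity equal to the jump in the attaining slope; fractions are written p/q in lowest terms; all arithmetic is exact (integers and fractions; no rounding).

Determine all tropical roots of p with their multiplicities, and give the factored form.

hull edge (i=0, c=-2) to (i=1, c=2): slope 4, span 1
hull edge (i=1, c=2) to (i=2, c=5): slope 3, span 1
Factored form: p(x) = 5 ⊗ (x ⊕ (-4)) ⊗ (x ⊕ (-3))
Answer: roots = -4 (mult 1), -3 (mult 1)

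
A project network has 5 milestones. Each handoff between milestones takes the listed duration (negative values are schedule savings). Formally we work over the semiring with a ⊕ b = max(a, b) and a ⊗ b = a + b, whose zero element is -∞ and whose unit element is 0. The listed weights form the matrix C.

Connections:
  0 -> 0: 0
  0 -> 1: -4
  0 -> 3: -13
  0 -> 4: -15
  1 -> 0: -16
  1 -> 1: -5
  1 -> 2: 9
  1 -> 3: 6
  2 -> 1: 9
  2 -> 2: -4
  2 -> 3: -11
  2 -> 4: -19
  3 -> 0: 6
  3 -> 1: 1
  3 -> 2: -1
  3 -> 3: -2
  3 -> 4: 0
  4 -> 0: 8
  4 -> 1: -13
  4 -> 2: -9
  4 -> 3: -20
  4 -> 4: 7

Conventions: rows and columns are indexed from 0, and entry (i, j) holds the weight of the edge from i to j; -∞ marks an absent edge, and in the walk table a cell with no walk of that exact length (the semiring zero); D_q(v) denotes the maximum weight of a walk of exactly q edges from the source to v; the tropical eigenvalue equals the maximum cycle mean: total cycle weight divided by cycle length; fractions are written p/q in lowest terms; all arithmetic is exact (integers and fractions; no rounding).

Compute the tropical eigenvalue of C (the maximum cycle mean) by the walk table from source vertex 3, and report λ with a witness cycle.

q=0: [-∞, -∞, -∞, 0, -∞]
q=1: [6, 1, -1, -2, 0]
q=2: [8, 8, 10, 7, 7]
q=3: [15, 19, 17, 14, 14]
q=4: [22, 26, 28, 25, 21]
q=5: [31, 37, 35, 32, 28]
Optimal cycle mean attained by: cycle 1->2->1, total 9 + 9, length 2.
Answer: λ = 9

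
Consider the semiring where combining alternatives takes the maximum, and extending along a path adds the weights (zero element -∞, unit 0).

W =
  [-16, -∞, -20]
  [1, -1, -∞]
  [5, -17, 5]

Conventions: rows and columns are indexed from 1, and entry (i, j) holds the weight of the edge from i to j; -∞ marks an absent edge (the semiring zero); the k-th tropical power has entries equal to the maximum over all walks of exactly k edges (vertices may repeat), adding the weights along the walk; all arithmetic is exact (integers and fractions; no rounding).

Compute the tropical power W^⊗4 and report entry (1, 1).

W^⊗2:
  [-15, -37, -15]
  [0, -2, -19]
  [10, -12, 10]
W^⊗3:
  [-10, -32, -10]
  [-1, -3, -14]
  [15, -7, 15]
W^⊗4:
  [-5, -27, -5]
  [-2, -4, -9]
  [20, -2, 20]
Key observation: the optimum is the walk 1->3->3->3->1, with weight (-20) + 5 + 5 + 5 = -5.
Optimal value attained by: walk 1->3->3->3->1.
Answer: (W^⊗4)[1][1] = -5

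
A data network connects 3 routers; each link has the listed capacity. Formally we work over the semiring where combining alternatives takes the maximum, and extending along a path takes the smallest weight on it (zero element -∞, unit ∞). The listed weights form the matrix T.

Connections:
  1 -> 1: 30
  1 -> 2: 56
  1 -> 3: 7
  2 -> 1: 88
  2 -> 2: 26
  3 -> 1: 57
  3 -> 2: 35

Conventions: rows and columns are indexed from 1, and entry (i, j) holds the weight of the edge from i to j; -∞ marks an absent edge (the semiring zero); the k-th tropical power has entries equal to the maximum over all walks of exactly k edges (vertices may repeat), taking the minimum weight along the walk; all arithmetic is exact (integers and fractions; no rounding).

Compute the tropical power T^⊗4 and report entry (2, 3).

T^⊗2:
  [56, 30, 7]
  [30, 56, 7]
  [35, 56, 7]
T^⊗3:
  [30, 56, 7]
  [56, 30, 7]
  [56, 35, 7]
T^⊗4:
  [56, 30, 7]
  [30, 56, 7]
  [35, 56, 7]
Key observation: the optimum is the walk 2->1->1->1->3, with weight 88 min 30 min 30 min 7 = 7.
Optimal value attained by: walk 2->1->1->1->3.
Answer: (T^⊗4)[2][3] = 7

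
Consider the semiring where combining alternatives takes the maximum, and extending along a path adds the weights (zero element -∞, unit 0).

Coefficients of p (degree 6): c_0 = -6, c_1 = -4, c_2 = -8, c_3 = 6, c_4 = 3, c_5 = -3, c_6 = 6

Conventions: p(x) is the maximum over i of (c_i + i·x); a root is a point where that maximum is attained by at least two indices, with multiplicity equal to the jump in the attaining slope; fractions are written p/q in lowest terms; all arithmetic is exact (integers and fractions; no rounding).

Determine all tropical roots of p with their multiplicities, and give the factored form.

hull edge (i=0, c=-6) to (i=3, c=6): slope 4, span 3
hull edge (i=3, c=6) to (i=6, c=6): slope 0, span 3
Factored form: p(x) = 6 ⊗ (x ⊕ (-4)) ⊗ (x ⊕ (-4)) ⊗ (x ⊕ (-4)) ⊗ (x ⊕ 0) ⊗ (x ⊕ 0) ⊗ (x ⊕ 0)
Answer: roots = -4 (mult 3), 0 (mult 3)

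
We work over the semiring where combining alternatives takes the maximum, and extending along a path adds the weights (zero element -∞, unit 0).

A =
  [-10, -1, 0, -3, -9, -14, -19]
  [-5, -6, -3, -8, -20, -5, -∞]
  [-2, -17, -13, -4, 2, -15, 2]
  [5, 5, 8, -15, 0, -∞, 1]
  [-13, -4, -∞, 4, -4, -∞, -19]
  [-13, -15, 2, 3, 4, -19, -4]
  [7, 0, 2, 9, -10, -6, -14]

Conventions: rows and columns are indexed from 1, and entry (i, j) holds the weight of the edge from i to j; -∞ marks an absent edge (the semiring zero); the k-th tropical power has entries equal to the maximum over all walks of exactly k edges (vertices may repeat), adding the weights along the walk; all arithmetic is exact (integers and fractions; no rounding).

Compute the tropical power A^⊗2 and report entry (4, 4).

A^⊗2:
  [2, 2, 5, -4, 2, -6, 2]
  [-3, -3, 0, -2, -1, -11, -1]
  [9, 2, 4, 11, -2, -4, -3]
  [8, 4, 5, 10, 10, 0, 10]
  [9, 9, 12, 0, 4, -9, 5]
  [8, 8, 11, 8, 4, -10, 4]
  [14, 14, 17, 4, 9, -5, 10]
Key observation: the optimum is the walk 4->7->4, with weight 1 + 9 = 10.
Optimal value attained by: walk 4->7->4.
Answer: (A^⊗2)[4][4] = 10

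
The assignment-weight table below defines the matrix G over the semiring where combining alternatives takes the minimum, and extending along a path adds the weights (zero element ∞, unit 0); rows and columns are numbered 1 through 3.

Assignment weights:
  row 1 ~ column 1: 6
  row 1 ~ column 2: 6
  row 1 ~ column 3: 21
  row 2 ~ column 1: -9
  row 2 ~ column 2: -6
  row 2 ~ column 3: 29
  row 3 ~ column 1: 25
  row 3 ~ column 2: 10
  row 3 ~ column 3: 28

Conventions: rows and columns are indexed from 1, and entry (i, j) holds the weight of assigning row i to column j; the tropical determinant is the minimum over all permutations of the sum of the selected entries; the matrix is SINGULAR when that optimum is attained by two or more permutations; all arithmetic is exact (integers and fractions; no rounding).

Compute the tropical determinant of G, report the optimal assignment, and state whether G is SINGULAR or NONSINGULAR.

σ = (1, 2, 3): 6 + (-6) + 28 = 28
σ = (1, 3, 2): 6 + 29 + 10 = 45
σ = (2, 1, 3): 6 + (-9) + 28 = 25
σ = (2, 3, 1): 6 + 29 + 25 = 60
σ = (3, 1, 2): 21 + (-9) + 10 = 22
σ = (3, 2, 1): 21 + (-6) + 25 = 40
Optimal value attained by: σ = (3, 1, 2).
Answer: det⊕(G) = 22; verdict: NONSINGULAR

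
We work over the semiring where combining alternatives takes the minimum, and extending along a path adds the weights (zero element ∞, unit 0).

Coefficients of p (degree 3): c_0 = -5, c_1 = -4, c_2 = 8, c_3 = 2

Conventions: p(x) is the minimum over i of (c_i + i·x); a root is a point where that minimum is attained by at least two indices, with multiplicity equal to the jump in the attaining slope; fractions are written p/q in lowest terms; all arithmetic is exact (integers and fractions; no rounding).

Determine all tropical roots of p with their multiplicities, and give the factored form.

hull edge (i=0, c=-5) to (i=1, c=-4): slope 1, span 1
hull edge (i=1, c=-4) to (i=3, c=2): slope 3, span 2
Factored form: p(x) = 2 ⊗ (x ⊕ (-3)) ⊗ (x ⊕ (-3)) ⊗ (x ⊕ (-1))
Answer: roots = -3 (mult 2), -1 (mult 1)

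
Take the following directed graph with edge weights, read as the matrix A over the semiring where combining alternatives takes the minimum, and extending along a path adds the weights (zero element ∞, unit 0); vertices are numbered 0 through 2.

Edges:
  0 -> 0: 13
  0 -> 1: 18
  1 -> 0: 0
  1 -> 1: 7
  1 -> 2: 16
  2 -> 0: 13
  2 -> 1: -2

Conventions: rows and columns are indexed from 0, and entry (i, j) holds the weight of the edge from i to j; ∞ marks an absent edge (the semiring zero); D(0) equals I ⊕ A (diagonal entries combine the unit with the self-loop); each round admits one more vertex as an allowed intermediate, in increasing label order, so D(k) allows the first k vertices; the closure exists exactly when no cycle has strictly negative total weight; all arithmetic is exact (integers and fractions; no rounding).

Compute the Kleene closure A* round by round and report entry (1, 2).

D(0):
  [0, 18, ∞]
  [0, 0, 16]
  [13, -2, 0]
D(1):
  [0, 18, ∞]
  [0, 0, 16]
  [13, -2, 0]
D(2):
  [0, 18, 34]
  [0, 0, 16]
  [-2, -2, 0]
D(3):
  [0, 18, 34]
  [0, 0, 16]
  [-2, -2, 0]
Answer: A*[1][2] = 16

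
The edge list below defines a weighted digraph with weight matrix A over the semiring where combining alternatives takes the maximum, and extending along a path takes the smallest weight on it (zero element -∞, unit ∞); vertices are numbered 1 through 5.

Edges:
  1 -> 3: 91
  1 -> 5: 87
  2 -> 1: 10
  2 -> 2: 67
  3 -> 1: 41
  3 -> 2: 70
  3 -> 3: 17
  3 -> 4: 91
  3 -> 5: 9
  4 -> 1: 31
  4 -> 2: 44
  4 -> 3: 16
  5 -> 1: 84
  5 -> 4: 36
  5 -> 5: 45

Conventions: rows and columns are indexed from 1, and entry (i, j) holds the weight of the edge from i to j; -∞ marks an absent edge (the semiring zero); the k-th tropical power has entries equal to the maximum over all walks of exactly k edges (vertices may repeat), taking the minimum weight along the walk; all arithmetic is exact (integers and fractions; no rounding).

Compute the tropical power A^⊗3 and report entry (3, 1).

A^⊗2:
  [84, 70, 17, 91, 45]
  [10, 67, 10, -∞, 10]
  [31, 67, 41, 17, 41]
  [16, 44, 31, 16, 31]
  [45, 36, 84, 36, 84]
A^⊗3:
  [45, 67, 84, 36, 84]
  [10, 67, 10, 10, 10]
  [41, 67, 31, 41, 41]
  [31, 44, 17, 31, 31]
  [84, 70, 45, 84, 45]
Key observation: the optimum is the walk 3->1->5->1, with weight 41 min 87 min 84 = 41.
Optimal value attained by: walk 3->1->5->1.
Answer: (A^⊗3)[3][1] = 41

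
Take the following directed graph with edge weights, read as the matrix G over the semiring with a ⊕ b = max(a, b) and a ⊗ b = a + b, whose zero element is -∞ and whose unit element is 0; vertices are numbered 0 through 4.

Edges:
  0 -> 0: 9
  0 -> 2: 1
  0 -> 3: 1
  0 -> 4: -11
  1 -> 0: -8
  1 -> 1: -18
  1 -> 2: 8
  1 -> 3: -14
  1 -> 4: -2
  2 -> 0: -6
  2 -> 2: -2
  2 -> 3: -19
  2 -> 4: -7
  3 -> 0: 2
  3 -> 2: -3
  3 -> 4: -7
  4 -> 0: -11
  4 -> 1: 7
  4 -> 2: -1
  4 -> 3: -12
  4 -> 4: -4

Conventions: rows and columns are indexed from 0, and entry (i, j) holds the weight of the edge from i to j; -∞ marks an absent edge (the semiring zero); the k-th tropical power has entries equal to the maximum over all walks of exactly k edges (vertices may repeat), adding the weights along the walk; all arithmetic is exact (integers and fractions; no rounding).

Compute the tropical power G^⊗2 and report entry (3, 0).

G^⊗2:
  [18, -4, 10, 10, -2]
  [2, 5, 6, -7, 1]
  [3, 0, -4, -5, -9]
  [11, 0, 3, 3, -9]
  [-1, 3, 15, -7, 5]
Key observation: the optimum is the walk 3->0->0, with weight 2 + 9 = 11.
Optimal value attained by: walk 3->0->0.
Answer: (G^⊗2)[3][0] = 11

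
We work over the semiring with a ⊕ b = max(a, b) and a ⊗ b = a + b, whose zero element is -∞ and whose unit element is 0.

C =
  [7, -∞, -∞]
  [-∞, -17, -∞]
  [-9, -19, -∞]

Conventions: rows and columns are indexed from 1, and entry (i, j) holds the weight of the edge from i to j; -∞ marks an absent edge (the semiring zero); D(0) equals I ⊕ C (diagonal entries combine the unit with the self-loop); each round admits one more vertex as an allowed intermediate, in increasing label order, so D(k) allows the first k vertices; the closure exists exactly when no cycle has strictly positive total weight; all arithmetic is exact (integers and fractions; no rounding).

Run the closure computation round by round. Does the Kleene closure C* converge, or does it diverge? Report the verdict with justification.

Detection: at round 0, diagonal entry (1, 1) turns strictly positive.
Key observation: the cycle 1->1 has total weight 7, which is strictly positive.
Answer: DIVERGES — positive cycle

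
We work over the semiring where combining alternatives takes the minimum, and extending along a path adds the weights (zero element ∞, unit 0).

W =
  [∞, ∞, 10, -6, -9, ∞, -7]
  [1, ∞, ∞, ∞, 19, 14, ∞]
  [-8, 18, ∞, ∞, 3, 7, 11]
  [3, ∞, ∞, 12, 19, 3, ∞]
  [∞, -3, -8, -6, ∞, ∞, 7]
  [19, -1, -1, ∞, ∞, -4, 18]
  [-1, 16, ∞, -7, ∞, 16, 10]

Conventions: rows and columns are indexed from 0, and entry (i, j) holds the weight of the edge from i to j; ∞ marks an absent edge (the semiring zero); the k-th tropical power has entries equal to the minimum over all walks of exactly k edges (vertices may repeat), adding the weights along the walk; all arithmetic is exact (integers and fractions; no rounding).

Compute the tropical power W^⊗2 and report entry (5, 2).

W^⊗2:
  [-8, -12, -17, -15, 13, -3, -2]
  [33, 13, 11, -5, -8, 10, -6]
  [10, 0, -5, -14, -17, 3, -15]
  [15, 2, 2, -3, -6, -1, -4]
  [-16, 10, ∞, 0, -5, -3, 3]
  [-9, -5, -5, 11, 2, -8, 10]
  [-4, 15, 9, -7, -10, -4, -8]
Key observation: the optimum is the walk 5->5->2, with weight (-4) + (-1) = -5.
Optimal value attained by: walk 5->5->2.
Answer: (W^⊗2)[5][2] = -5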